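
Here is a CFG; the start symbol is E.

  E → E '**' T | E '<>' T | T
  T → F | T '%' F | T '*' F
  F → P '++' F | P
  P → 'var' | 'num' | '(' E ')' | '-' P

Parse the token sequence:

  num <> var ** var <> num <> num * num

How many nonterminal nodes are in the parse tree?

[E [E [E [E [E [T [F [P num]]]] <> [T [F [P var]]]] ** [T [F [P var]]]] <> [T [F [P num]]]] <> [T [T [F [P num]]] * [F [P num]]]]

23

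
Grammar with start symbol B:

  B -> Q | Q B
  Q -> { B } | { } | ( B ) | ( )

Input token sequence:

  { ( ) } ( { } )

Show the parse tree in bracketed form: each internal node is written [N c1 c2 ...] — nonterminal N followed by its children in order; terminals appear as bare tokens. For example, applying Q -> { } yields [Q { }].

B
Q B
{ B } B
{ Q } B
{ ( ) } B
{ ( ) } Q
{ ( ) } ( B )
{ ( ) } ( Q )
{ ( ) } ( { } )

[B [Q { [B [Q ( )]] }] [B [Q ( [B [Q { }]] )]]]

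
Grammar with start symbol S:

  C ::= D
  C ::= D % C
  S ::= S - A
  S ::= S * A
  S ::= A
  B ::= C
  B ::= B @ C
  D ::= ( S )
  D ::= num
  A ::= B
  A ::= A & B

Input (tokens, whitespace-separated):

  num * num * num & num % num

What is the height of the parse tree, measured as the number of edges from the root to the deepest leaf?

7

[S [S [S [A [B [C [D num]]]]] * [A [B [C [D num]]]]] * [A [A [B [C [D num]]]] & [B [C [D num] % [C [D num]]]]]]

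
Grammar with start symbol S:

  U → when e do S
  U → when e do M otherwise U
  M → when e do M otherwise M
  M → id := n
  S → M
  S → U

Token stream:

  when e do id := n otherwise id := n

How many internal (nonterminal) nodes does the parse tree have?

[S [M when e do [M id := n] otherwise [M id := n]]]

4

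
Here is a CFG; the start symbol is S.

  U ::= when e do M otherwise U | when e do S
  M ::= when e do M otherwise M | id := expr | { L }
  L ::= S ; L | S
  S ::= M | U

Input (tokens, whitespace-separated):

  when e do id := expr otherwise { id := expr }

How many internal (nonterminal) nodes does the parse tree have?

[S [M when e do [M id := expr] otherwise [M { [L [S [M id := expr]]] }]]]

7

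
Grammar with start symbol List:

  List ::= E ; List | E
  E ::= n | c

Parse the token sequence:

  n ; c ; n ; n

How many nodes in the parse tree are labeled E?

[List [E n] ; [List [E c] ; [List [E n] ; [List [E n]]]]]

4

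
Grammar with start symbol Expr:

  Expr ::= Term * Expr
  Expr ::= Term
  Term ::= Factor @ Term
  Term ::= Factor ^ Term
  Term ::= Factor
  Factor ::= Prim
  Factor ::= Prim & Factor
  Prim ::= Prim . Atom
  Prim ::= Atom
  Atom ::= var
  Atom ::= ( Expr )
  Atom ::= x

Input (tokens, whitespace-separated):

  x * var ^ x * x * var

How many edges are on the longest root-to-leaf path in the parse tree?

[Expr [Term [Factor [Prim [Atom x]]]] * [Expr [Term [Factor [Prim [Atom var]]] ^ [Term [Factor [Prim [Atom x]]]]] * [Expr [Term [Factor [Prim [Atom x]]]] * [Expr [Term [Factor [Prim [Atom var]]]]]]]]

8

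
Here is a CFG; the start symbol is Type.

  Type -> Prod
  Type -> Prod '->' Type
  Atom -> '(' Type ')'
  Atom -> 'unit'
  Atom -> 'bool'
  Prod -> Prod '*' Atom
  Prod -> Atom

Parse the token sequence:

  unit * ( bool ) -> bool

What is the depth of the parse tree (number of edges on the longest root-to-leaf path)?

[Type [Prod [Prod [Atom unit]] * [Atom ( [Type [Prod [Atom bool]]] )]] -> [Type [Prod [Atom bool]]]]

6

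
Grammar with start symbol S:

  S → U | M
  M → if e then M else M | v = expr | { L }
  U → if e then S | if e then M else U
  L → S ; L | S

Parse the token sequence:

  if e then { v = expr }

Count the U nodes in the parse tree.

1

[S [U if e then [S [M { [L [S [M v = expr]]] }]]]]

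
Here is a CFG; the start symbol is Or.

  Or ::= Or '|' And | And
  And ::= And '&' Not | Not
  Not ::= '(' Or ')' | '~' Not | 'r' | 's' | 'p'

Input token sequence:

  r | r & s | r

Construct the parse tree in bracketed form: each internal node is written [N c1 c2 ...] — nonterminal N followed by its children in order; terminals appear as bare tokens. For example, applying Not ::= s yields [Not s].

Or
Or | And
Or | And | And
And | And | And
Not | And | And
r | And | And
r | And & Not | And
r | Not & Not | And
r | r & Not | And
r | r & s | And
r | r & s | Not
r | r & s | r

[Or [Or [Or [And [Not r]]] | [And [And [Not r]] & [Not s]]] | [And [Not r]]]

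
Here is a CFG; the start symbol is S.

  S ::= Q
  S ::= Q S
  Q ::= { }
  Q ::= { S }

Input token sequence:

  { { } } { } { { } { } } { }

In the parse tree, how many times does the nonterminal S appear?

7

[S [Q { [S [Q { }]] }] [S [Q { }] [S [Q { [S [Q { }] [S [Q { }]]] }] [S [Q { }]]]]]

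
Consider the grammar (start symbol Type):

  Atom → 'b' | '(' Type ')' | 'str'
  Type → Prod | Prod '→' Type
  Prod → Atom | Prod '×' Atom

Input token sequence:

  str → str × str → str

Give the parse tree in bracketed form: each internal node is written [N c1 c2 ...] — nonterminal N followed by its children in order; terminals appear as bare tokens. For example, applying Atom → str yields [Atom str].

Type
Prod → Type
Atom → Type
str → Type
str → Prod → Type
str → Prod × Atom → Type
str → Atom × Atom → Type
str → str × Atom → Type
str → str × str → Type
str → str × str → Prod
str → str × str → Atom
str → str × str → str

[Type [Prod [Atom str]] → [Type [Prod [Prod [Atom str]] × [Atom str]] → [Type [Prod [Atom str]]]]]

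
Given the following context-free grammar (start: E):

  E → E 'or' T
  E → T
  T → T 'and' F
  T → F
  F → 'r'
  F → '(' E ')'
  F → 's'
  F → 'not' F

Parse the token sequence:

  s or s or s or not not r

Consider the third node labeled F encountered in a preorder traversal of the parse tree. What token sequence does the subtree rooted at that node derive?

[E [E [E [E [T [F s]]] or [T [F s]]] or [T [F s]]] or [T [F not [F not [F r]]]]]

s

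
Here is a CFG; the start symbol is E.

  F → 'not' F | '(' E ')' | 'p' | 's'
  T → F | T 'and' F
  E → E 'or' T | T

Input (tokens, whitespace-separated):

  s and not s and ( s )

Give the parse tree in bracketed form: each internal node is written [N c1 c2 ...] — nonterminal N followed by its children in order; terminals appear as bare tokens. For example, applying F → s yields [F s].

E
T
T and F
T and F and F
F and F and F
s and F and F
s and not F and F
s and not s and F
s and not s and ( E )
s and not s and ( T )
s and not s and ( F )
s and not s and ( s )

[E [T [T [T [F s]] and [F not [F s]]] and [F ( [E [T [F s]]] )]]]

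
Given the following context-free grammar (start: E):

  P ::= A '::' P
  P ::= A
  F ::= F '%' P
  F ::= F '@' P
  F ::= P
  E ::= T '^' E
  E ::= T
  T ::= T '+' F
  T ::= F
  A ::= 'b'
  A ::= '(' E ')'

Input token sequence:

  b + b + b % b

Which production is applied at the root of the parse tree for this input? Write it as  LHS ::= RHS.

[E [T [T [T [F [P [A b]]]] + [F [P [A b]]]] + [F [F [P [A b]]] % [P [A b]]]]]

E ::= T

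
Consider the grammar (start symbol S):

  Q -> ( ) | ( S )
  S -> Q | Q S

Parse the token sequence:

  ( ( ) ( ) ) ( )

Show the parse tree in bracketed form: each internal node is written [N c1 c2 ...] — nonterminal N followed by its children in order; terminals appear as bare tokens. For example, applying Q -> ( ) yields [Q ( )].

[S [Q ( [S [Q ( )] [S [Q ( )]]] )] [S [Q ( )]]]

S
Q S
( S ) S
( Q S ) S
( ( ) S ) S
( ( ) Q ) S
( ( ) ( ) ) S
( ( ) ( ) ) Q
( ( ) ( ) ) ( )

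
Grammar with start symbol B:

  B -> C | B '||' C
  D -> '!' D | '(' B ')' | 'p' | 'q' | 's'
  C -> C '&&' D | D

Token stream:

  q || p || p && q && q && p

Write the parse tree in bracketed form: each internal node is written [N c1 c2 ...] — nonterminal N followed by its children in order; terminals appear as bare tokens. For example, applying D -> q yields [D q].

B
B || C
B || C || C
C || C || C
D || C || C
q || C || C
q || D || C
q || p || C
q || p || C && D
q || p || C && D && D
q || p || C && D && D && D
q || p || D && D && D && D
q || p || p && D && D && D
q || p || p && q && D && D
q || p || p && q && q && D
q || p || p && q && q && p

[B [B [B [C [D q]]] || [C [D p]]] || [C [C [C [C [D p]] && [D q]] && [D q]] && [D p]]]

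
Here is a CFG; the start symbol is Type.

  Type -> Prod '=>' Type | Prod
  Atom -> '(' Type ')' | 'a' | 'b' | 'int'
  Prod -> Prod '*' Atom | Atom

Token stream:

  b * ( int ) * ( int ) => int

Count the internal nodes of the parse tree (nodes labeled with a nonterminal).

16

[Type [Prod [Prod [Prod [Atom b]] * [Atom ( [Type [Prod [Atom int]]] )]] * [Atom ( [Type [Prod [Atom int]]] )]] => [Type [Prod [Atom int]]]]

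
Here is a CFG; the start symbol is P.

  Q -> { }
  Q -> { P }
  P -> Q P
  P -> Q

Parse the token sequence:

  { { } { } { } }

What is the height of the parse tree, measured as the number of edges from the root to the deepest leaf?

[P [Q { [P [Q { }] [P [Q { }] [P [Q { }]]]] }]]

6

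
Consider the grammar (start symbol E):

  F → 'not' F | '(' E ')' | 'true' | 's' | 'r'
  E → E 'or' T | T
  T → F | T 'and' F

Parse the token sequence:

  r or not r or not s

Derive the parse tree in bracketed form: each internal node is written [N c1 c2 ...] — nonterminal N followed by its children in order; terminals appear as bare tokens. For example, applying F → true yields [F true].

E
E or T
E or T or T
T or T or T
F or T or T
r or T or T
r or F or T
r or not F or T
r or not r or T
r or not r or F
r or not r or not F
r or not r or not s

[E [E [E [T [F r]]] or [T [F not [F r]]]] or [T [F not [F s]]]]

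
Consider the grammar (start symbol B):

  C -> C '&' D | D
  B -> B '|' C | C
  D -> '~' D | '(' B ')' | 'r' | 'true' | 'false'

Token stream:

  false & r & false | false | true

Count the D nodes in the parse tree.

5

[B [B [B [C [C [C [D false]] & [D r]] & [D false]]] | [C [D false]]] | [C [D true]]]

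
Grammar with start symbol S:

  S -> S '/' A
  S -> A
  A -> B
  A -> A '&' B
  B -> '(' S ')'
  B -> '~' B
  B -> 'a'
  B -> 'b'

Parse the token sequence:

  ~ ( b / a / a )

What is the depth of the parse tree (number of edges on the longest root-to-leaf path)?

9

[S [A [B ~ [B ( [S [S [S [A [B b]]] / [A [B a]]] / [A [B a]]] )]]]]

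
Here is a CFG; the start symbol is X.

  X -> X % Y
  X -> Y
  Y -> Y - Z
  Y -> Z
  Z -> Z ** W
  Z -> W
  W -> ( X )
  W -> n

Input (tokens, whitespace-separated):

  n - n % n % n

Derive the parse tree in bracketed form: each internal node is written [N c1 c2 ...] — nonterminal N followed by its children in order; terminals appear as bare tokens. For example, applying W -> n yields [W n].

X
X % Y
X % Y % Y
Y % Y % Y
Y - Z % Y % Y
Z - Z % Y % Y
W - Z % Y % Y
n - Z % Y % Y
n - W % Y % Y
n - n % Y % Y
n - n % Z % Y
n - n % W % Y
n - n % n % Y
n - n % n % Z
n - n % n % W
n - n % n % n

[X [X [X [Y [Y [Z [W n]]] - [Z [W n]]]] % [Y [Z [W n]]]] % [Y [Z [W n]]]]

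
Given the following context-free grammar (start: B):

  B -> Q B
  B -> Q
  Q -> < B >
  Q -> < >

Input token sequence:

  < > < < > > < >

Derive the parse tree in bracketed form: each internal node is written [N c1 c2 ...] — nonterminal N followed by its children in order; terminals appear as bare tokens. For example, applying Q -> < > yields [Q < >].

B
Q B
< > B
< > Q B
< > < B > B
< > < Q > B
< > < < > > B
< > < < > > Q
< > < < > > < >

[B [Q < >] [B [Q < [B [Q < >]] >] [B [Q < >]]]]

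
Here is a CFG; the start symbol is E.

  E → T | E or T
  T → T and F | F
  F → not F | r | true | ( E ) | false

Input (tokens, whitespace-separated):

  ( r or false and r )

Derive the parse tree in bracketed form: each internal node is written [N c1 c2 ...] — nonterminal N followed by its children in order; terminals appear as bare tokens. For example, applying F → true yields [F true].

E
T
F
( E )
( E or T )
( T or T )
( F or T )
( r or T )
( r or T and F )
( r or F and F )
( r or false and F )
( r or false and r )

[E [T [F ( [E [E [T [F r]]] or [T [T [F false]] and [F r]]] )]]]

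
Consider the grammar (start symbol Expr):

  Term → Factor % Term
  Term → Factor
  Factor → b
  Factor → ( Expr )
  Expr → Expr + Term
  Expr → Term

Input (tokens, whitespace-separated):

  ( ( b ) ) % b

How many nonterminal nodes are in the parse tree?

[Expr [Term [Factor ( [Expr [Term [Factor ( [Expr [Term [Factor b]]] )]]] )] % [Term [Factor b]]]]

11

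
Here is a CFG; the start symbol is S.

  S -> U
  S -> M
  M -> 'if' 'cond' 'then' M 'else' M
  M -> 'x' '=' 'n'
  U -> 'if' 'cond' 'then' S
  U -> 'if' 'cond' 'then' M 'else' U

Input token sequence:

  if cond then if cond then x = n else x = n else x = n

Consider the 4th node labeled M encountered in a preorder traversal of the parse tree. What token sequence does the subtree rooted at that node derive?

x = n

[S [M if cond then [M if cond then [M x = n] else [M x = n]] else [M x = n]]]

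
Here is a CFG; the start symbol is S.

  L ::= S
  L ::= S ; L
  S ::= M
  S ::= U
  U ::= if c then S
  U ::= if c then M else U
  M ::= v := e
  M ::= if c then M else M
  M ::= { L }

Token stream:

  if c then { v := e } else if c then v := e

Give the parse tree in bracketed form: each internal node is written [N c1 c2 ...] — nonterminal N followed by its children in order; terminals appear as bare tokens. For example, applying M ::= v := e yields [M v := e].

[S [U if c then [M { [L [S [M v := e]]] }] else [U if c then [S [M v := e]]]]]

S
U
if c then M else U
if c then { L } else U
if c then { S } else U
if c then { M } else U
if c then { v := e } else U
if c then { v := e } else if c then S
if c then { v := e } else if c then M
if c then { v := e } else if c then v := e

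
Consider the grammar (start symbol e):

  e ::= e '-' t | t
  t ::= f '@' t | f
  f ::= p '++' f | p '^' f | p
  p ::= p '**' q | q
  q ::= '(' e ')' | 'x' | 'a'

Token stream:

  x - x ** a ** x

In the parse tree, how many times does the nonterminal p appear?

[e [e [t [f [p [q x]]]]] - [t [f [p [p [p [q x]] ** [q a]] ** [q x]]]]]

4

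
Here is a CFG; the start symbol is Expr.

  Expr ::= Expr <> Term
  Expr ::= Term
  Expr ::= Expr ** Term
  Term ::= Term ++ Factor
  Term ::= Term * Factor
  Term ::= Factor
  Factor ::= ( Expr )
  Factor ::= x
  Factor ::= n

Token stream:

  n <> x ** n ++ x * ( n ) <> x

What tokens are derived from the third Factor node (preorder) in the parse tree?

[Expr [Expr [Expr [Expr [Term [Factor n]]] <> [Term [Factor x]]] ** [Term [Term [Term [Factor n]] ++ [Factor x]] * [Factor ( [Expr [Term [Factor n]]] )]]] <> [Term [Factor x]]]

n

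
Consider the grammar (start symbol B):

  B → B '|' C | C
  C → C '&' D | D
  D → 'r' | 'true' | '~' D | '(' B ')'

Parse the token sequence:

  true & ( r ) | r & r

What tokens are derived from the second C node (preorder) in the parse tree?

true

[B [B [C [C [D true]] & [D ( [B [C [D r]]] )]]] | [C [C [D r]] & [D r]]]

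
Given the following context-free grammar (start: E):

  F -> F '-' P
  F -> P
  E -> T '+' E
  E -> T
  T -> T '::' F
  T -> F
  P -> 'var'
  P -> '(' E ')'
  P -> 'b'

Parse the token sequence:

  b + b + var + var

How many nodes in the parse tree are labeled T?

[E [T [F [P b]]] + [E [T [F [P b]]] + [E [T [F [P var]]] + [E [T [F [P var]]]]]]]

4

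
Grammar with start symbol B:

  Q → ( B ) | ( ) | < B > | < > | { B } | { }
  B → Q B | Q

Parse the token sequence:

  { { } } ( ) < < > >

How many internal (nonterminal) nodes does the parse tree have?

[B [Q { [B [Q { }]] }] [B [Q ( )] [B [Q < [B [Q < >]] >]]]]

10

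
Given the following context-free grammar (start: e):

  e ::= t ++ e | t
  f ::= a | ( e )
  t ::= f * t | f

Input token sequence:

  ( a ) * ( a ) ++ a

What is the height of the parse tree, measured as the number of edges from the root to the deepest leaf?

[e [t [f ( [e [t [f a]]] )] * [t [f ( [e [t [f a]]] )]]] ++ [e [t [f a]]]]

7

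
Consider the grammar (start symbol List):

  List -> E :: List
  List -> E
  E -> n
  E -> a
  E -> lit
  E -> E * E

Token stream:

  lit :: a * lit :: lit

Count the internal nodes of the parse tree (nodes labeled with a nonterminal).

[List [E lit] :: [List [E [E a] * [E lit]] :: [List [E lit]]]]

8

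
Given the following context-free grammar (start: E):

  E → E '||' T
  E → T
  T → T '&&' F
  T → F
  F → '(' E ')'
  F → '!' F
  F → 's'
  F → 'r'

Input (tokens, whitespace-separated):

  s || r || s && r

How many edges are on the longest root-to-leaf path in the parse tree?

5

[E [E [E [T [F s]]] || [T [F r]]] || [T [T [F s]] && [F r]]]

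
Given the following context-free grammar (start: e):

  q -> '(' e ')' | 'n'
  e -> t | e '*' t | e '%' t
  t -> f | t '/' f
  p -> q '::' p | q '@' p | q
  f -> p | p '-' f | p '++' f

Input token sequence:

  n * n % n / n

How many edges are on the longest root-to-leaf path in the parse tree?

7

[e [e [e [t [f [p [q n]]]]] * [t [f [p [q n]]]]] % [t [t [f [p [q n]]]] / [f [p [q n]]]]]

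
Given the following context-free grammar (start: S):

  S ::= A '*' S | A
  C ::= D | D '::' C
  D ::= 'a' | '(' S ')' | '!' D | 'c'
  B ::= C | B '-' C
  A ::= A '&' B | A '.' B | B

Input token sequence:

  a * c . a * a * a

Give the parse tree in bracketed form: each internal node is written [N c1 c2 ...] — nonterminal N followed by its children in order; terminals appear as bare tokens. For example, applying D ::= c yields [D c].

[S [A [B [C [D a]]]] * [S [A [A [B [C [D c]]]] . [B [C [D a]]]] * [S [A [B [C [D a]]]] * [S [A [B [C [D a]]]]]]]]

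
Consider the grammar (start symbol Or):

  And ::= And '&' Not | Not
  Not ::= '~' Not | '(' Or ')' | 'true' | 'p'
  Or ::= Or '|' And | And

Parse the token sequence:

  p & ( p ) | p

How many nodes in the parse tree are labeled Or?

3

[Or [Or [And [And [Not p]] & [Not ( [Or [And [Not p]]] )]]] | [And [Not p]]]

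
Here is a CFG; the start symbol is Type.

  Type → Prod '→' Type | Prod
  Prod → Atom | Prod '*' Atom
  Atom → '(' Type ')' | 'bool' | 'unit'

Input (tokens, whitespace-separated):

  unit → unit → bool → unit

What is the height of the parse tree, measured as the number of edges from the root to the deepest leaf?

[Type [Prod [Atom unit]] → [Type [Prod [Atom unit]] → [Type [Prod [Atom bool]] → [Type [Prod [Atom unit]]]]]]

6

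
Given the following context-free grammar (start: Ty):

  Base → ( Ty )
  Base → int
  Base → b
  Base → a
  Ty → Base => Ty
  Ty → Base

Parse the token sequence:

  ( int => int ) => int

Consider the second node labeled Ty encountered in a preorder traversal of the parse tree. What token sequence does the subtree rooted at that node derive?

int => int

[Ty [Base ( [Ty [Base int] => [Ty [Base int]]] )] => [Ty [Base int]]]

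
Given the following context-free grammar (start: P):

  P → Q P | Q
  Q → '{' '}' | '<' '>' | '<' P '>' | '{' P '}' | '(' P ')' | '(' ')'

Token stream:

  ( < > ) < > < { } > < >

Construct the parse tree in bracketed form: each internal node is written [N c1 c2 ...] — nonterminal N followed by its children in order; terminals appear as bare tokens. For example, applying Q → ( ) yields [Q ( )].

[P [Q ( [P [Q < >]] )] [P [Q < >] [P [Q < [P [Q { }]] >] [P [Q < >]]]]]

P
Q P
( P ) P
( Q ) P
( < > ) P
( < > ) Q P
( < > ) < > P
( < > ) < > Q P
( < > ) < > < P > P
( < > ) < > < Q > P
( < > ) < > < { } > P
( < > ) < > < { } > Q
( < > ) < > < { } > < >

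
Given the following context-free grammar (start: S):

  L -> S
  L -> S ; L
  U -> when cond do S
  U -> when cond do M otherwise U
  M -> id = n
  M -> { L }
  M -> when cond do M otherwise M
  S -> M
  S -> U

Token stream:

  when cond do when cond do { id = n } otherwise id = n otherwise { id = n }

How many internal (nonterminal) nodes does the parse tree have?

12

[S [M when cond do [M when cond do [M { [L [S [M id = n]]] }] otherwise [M id = n]] otherwise [M { [L [S [M id = n]]] }]]]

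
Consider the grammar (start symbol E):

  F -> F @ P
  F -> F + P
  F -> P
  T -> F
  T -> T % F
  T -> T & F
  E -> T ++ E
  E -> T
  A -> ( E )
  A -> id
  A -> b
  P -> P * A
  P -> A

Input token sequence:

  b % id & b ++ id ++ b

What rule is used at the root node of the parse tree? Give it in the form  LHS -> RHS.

[E [T [T [T [F [P [A b]]]] % [F [P [A id]]]] & [F [P [A b]]]] ++ [E [T [F [P [A id]]]] ++ [E [T [F [P [A b]]]]]]]

E -> T ++ E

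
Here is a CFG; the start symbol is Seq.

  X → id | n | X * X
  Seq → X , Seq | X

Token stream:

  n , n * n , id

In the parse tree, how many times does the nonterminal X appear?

[Seq [X n] , [Seq [X [X n] * [X n]] , [Seq [X id]]]]

5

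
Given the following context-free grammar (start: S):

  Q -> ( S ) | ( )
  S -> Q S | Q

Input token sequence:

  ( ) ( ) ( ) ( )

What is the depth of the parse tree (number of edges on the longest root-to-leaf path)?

5

[S [Q ( )] [S [Q ( )] [S [Q ( )] [S [Q ( )]]]]]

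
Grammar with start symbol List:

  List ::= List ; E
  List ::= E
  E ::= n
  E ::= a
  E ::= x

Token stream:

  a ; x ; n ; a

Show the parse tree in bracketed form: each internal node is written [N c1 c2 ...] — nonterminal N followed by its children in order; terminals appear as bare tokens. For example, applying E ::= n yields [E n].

[List [List [List [List [E a]] ; [E x]] ; [E n]] ; [E a]]

List
List ; E
List ; E ; E
List ; E ; E ; E
E ; E ; E ; E
a ; E ; E ; E
a ; x ; E ; E
a ; x ; n ; E
a ; x ; n ; a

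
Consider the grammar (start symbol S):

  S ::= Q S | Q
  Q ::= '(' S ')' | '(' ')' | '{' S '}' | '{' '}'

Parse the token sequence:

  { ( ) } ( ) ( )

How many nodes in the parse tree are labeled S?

4

[S [Q { [S [Q ( )]] }] [S [Q ( )] [S [Q ( )]]]]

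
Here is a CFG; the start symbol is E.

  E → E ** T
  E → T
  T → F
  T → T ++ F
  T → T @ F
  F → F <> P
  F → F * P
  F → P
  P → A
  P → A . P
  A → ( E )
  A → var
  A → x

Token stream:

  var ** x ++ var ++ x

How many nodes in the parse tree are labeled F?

[E [E [T [F [P [A var]]]]] ** [T [T [T [F [P [A x]]]] ++ [F [P [A var]]]] ++ [F [P [A x]]]]]

4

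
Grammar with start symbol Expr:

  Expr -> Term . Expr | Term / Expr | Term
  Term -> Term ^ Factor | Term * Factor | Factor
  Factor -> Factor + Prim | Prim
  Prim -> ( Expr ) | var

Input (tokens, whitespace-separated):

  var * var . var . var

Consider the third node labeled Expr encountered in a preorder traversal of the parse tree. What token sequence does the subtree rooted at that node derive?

var

[Expr [Term [Term [Factor [Prim var]]] * [Factor [Prim var]]] . [Expr [Term [Factor [Prim var]]] . [Expr [Term [Factor [Prim var]]]]]]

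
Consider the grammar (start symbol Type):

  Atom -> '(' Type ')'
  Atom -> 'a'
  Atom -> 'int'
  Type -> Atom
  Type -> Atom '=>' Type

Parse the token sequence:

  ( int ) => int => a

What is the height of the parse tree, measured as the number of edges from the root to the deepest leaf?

4

[Type [Atom ( [Type [Atom int]] )] => [Type [Atom int] => [Type [Atom a]]]]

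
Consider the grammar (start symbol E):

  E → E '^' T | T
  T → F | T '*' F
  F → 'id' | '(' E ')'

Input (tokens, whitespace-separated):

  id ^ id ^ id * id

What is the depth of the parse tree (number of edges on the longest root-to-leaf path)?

[E [E [E [T [F id]]] ^ [T [F id]]] ^ [T [T [F id]] * [F id]]]

5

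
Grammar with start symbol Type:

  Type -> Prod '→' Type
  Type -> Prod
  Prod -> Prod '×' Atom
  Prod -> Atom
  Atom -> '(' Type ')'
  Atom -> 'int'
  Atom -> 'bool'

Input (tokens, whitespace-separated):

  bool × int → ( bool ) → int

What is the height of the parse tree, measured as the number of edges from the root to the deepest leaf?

[Type [Prod [Prod [Atom bool]] × [Atom int]] → [Type [Prod [Atom ( [Type [Prod [Atom bool]]] )]] → [Type [Prod [Atom int]]]]]

7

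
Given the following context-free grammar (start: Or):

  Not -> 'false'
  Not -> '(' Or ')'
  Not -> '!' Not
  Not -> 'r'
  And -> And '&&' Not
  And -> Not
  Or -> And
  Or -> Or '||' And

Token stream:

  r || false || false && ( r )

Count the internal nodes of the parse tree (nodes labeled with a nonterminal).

14

[Or [Or [Or [And [Not r]]] || [And [Not false]]] || [And [And [Not false]] && [Not ( [Or [And [Not r]]] )]]]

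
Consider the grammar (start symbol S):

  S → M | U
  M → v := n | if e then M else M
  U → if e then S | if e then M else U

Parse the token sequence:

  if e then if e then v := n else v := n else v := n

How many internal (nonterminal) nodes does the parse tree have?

6

[S [M if e then [M if e then [M v := n] else [M v := n]] else [M v := n]]]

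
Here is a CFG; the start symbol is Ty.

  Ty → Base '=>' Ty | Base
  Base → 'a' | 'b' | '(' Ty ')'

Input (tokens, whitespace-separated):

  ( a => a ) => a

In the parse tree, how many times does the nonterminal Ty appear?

[Ty [Base ( [Ty [Base a] => [Ty [Base a]]] )] => [Ty [Base a]]]

4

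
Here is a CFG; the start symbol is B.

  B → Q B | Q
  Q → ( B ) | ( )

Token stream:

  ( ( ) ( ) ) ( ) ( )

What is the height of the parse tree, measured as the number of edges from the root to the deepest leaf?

5

[B [Q ( [B [Q ( )] [B [Q ( )]]] )] [B [Q ( )] [B [Q ( )]]]]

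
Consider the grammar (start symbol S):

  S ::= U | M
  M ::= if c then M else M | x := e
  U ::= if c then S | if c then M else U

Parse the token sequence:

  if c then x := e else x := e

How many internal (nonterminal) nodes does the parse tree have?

4

[S [M if c then [M x := e] else [M x := e]]]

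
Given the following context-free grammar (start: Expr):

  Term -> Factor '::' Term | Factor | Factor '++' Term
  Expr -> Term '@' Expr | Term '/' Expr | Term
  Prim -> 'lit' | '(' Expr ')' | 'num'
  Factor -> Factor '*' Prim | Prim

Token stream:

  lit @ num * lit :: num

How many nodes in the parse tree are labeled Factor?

4

[Expr [Term [Factor [Prim lit]]] @ [Expr [Term [Factor [Factor [Prim num]] * [Prim lit]] :: [Term [Factor [Prim num]]]]]]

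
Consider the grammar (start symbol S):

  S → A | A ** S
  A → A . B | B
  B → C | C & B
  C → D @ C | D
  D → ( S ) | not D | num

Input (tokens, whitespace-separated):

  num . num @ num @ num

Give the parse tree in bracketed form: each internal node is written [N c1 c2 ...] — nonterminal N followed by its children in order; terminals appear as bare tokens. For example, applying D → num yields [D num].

[S [A [A [B [C [D num]]]] . [B [C [D num] @ [C [D num] @ [C [D num]]]]]]]

S
A
A . B
B . B
C . B
D . B
num . B
num . C
num . D @ C
num . num @ C
num . num @ D @ C
num . num @ num @ C
num . num @ num @ D
num . num @ num @ num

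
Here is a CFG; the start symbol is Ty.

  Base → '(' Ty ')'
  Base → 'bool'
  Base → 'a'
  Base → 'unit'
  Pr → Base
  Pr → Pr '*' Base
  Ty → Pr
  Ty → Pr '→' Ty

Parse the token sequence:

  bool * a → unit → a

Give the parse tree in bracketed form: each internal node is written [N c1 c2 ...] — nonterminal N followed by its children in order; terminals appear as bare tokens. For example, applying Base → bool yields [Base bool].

Ty
Pr → Ty
Pr * Base → Ty
Base * Base → Ty
bool * Base → Ty
bool * a → Ty
bool * a → Pr → Ty
bool * a → Base → Ty
bool * a → unit → Ty
bool * a → unit → Pr
bool * a → unit → Base
bool * a → unit → a

[Ty [Pr [Pr [Base bool]] * [Base a]] → [Ty [Pr [Base unit]] → [Ty [Pr [Base a]]]]]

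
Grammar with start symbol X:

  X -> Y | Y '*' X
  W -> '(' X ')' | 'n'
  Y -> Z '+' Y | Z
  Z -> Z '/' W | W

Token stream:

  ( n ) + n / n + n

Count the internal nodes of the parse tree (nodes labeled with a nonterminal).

[X [Y [Z [W ( [X [Y [Z [W n]]]] )]] + [Y [Z [Z [W n]] / [W n]] + [Y [Z [W n]]]]]]

16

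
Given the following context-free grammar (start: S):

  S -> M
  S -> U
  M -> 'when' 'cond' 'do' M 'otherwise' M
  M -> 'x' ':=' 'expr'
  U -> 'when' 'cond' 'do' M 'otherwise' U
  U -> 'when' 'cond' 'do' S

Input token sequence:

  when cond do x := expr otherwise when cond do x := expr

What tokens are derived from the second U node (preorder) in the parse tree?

when cond do x := expr

[S [U when cond do [M x := expr] otherwise [U when cond do [S [M x := expr]]]]]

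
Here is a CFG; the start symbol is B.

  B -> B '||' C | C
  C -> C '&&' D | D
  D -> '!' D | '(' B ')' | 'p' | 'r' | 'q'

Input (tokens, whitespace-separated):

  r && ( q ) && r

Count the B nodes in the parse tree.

2

[B [C [C [C [D r]] && [D ( [B [C [D q]]] )]] && [D r]]]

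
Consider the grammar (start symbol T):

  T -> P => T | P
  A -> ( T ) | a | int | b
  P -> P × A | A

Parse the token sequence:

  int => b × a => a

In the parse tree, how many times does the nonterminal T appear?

[T [P [A int]] => [T [P [P [A b]] × [A a]] => [T [P [A a]]]]]

3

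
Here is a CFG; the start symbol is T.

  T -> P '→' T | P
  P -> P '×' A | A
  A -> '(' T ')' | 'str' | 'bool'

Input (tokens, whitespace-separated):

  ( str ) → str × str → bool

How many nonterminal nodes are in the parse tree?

14

[T [P [A ( [T [P [A str]]] )]] → [T [P [P [A str]] × [A str]] → [T [P [A bool]]]]]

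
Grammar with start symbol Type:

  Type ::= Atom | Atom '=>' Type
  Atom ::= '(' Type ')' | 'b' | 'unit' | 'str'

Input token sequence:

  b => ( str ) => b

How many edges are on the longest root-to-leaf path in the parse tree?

[Type [Atom b] => [Type [Atom ( [Type [Atom str]] )] => [Type [Atom b]]]]

5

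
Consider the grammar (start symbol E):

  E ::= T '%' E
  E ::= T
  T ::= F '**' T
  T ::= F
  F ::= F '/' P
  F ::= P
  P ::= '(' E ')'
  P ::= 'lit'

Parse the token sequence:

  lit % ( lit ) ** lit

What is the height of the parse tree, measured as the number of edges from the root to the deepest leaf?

9

[E [T [F [P lit]]] % [E [T [F [P ( [E [T [F [P lit]]]] )]] ** [T [F [P lit]]]]]]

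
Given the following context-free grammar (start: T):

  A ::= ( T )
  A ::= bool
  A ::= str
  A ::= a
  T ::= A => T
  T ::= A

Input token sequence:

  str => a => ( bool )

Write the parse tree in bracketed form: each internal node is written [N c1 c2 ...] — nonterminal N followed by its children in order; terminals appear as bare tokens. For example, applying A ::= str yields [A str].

T
A => T
str => T
str => A => T
str => a => T
str => a => A
str => a => ( T )
str => a => ( A )
str => a => ( bool )

[T [A str] => [T [A a] => [T [A ( [T [A bool]] )]]]]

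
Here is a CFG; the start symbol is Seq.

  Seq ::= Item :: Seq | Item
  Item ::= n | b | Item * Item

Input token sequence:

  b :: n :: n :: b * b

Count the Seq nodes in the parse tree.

4

[Seq [Item b] :: [Seq [Item n] :: [Seq [Item n] :: [Seq [Item [Item b] * [Item b]]]]]]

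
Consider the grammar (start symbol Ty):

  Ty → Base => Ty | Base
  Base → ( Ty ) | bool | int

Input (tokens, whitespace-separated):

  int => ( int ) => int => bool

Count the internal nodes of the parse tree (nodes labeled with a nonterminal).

[Ty [Base int] => [Ty [Base ( [Ty [Base int]] )] => [Ty [Base int] => [Ty [Base bool]]]]]

10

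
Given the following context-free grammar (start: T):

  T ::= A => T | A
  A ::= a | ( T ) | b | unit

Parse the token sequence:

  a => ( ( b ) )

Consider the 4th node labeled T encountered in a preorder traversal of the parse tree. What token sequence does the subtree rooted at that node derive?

[T [A a] => [T [A ( [T [A ( [T [A b]] )]] )]]]

b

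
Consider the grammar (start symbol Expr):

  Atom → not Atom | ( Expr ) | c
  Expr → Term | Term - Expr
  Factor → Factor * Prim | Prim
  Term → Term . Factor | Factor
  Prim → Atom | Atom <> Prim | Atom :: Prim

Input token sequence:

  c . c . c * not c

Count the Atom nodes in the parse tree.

[Expr [Term [Term [Term [Factor [Prim [Atom c]]]] . [Factor [Prim [Atom c]]]] . [Factor [Factor [Prim [Atom c]]] * [Prim [Atom not [Atom c]]]]]]

5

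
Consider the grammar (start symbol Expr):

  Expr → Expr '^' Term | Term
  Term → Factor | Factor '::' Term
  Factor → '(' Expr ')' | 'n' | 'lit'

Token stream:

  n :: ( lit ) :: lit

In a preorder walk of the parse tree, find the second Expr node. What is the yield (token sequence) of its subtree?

lit

[Expr [Term [Factor n] :: [Term [Factor ( [Expr [Term [Factor lit]]] )] :: [Term [Factor lit]]]]]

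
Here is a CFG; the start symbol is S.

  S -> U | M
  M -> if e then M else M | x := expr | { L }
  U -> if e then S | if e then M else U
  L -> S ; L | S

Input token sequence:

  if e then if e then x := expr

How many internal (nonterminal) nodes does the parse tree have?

[S [U if e then [S [U if e then [S [M x := expr]]]]]]

6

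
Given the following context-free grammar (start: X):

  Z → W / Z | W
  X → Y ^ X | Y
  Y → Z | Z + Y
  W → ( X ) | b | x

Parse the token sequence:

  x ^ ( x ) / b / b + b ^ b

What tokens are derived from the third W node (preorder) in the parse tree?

[X [Y [Z [W x]]] ^ [X [Y [Z [W ( [X [Y [Z [W x]]]] )] / [Z [W b] / [Z [W b]]]] + [Y [Z [W b]]]] ^ [X [Y [Z [W b]]]]]]

x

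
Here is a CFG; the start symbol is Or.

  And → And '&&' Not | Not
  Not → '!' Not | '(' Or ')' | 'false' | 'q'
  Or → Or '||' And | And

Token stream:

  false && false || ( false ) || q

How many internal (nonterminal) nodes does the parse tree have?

[Or [Or [Or [And [And [Not false]] && [Not false]]] || [And [Not ( [Or [And [Not false]]] )]]] || [And [Not q]]]

14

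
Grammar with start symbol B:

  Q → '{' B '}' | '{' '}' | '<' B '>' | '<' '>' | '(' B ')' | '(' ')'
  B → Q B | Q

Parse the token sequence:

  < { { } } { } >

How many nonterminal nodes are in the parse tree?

[B [Q < [B [Q { [B [Q { }]] }] [B [Q { }]]] >]]

8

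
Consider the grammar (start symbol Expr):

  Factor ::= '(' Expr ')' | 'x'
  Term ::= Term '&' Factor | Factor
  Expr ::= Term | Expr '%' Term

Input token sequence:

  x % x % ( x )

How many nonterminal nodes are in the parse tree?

12

[Expr [Expr [Expr [Term [Factor x]]] % [Term [Factor x]]] % [Term [Factor ( [Expr [Term [Factor x]]] )]]]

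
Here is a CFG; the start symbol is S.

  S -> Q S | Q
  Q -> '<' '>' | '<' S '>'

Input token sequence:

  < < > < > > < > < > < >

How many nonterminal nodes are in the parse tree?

12

[S [Q < [S [Q < >] [S [Q < >]]] >] [S [Q < >] [S [Q < >] [S [Q < >]]]]]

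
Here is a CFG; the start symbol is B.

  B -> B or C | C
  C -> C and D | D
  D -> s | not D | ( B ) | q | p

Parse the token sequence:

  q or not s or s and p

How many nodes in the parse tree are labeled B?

[B [B [B [C [D q]]] or [C [D not [D s]]]] or [C [C [D s]] and [D p]]]

3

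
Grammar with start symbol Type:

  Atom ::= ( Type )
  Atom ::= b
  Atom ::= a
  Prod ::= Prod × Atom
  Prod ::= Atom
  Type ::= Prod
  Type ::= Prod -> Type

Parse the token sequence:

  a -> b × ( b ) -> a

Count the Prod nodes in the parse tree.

[Type [Prod [Atom a]] -> [Type [Prod [Prod [Atom b]] × [Atom ( [Type [Prod [Atom b]]] )]] -> [Type [Prod [Atom a]]]]]

5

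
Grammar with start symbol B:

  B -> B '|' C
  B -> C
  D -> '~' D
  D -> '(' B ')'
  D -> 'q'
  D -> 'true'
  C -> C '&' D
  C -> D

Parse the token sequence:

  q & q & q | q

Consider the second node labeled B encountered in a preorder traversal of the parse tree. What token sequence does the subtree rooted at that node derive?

[B [B [C [C [C [D q]] & [D q]] & [D q]]] | [C [D q]]]

q & q & q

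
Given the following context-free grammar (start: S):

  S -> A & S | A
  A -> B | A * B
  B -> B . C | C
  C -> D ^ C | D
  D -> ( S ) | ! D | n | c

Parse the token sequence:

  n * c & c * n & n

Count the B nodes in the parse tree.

[S [A [A [B [C [D n]]]] * [B [C [D c]]]] & [S [A [A [B [C [D c]]]] * [B [C [D n]]]] & [S [A [B [C [D n]]]]]]]

5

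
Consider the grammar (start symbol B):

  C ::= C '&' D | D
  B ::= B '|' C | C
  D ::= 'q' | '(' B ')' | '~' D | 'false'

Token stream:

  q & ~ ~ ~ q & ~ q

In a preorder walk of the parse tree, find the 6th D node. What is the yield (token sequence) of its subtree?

[B [C [C [C [D q]] & [D ~ [D ~ [D ~ [D q]]]]] & [D ~ [D q]]]]

~ q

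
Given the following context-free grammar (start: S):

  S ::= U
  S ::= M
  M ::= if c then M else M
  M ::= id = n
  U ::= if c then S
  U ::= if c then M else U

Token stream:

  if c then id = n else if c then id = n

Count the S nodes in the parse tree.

2

[S [U if c then [M id = n] else [U if c then [S [M id = n]]]]]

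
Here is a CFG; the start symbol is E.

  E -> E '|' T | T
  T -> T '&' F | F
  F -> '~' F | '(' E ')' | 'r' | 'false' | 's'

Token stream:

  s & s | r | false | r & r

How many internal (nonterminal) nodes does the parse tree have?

[E [E [E [E [T [T [F s]] & [F s]]] | [T [F r]]] | [T [F false]]] | [T [T [F r]] & [F r]]]

16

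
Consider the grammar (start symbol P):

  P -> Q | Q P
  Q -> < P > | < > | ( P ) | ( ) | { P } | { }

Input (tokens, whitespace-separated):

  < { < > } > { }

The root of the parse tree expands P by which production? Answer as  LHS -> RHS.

[P [Q < [P [Q { [P [Q < >]] }]] >] [P [Q { }]]]

P -> Q P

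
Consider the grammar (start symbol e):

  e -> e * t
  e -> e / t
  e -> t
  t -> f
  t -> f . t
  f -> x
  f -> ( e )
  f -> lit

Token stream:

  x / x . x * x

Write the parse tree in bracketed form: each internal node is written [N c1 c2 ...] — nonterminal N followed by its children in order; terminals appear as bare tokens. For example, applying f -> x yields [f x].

e
e * t
e / t * t
t / t * t
f / t * t
x / t * t
x / f . t * t
x / x . t * t
x / x . f * t
x / x . x * t
x / x . x * f
x / x . x * x

[e [e [e [t [f x]]] / [t [f x] . [t [f x]]]] * [t [f x]]]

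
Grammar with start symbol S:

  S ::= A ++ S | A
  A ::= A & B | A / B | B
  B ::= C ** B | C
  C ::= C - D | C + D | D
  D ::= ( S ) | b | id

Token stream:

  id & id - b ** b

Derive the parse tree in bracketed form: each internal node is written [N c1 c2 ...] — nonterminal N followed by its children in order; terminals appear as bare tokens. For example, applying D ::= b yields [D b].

S
A
A & B
B & B
C & B
D & B
id & B
id & C ** B
id & C - D ** B
id & D - D ** B
id & id - D ** B
id & id - b ** B
id & id - b ** C
id & id - b ** D
id & id - b ** b

[S [A [A [B [C [D id]]]] & [B [C [C [D id]] - [D b]] ** [B [C [D b]]]]]]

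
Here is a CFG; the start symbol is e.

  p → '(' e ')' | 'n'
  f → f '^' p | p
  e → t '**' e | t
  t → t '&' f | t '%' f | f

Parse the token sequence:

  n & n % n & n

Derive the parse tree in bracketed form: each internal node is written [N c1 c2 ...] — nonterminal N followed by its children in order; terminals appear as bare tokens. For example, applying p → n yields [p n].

e
t
t & f
t % f & f
t & f % f & f
f & f % f & f
p & f % f & f
n & f % f & f
n & p % f & f
n & n % f & f
n & n % p & f
n & n % n & f
n & n % n & p
n & n % n & n

[e [t [t [t [t [f [p n]]] & [f [p n]]] % [f [p n]]] & [f [p n]]]]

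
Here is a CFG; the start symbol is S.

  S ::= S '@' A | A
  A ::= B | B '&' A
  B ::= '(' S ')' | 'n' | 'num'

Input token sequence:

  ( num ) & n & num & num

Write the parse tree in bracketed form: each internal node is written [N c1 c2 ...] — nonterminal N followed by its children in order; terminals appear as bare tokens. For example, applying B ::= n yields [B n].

[S [A [B ( [S [A [B num]]] )] & [A [B n] & [A [B num] & [A [B num]]]]]]

S
A
B & A
( S ) & A
( A ) & A
( B ) & A
( num ) & A
( num ) & B & A
( num ) & n & A
( num ) & n & B & A
( num ) & n & num & A
( num ) & n & num & B
( num ) & n & num & num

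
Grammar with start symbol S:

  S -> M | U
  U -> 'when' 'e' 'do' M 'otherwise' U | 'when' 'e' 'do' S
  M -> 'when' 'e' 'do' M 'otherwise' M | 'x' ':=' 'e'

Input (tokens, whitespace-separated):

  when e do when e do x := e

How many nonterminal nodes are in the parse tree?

[S [U when e do [S [U when e do [S [M x := e]]]]]]

6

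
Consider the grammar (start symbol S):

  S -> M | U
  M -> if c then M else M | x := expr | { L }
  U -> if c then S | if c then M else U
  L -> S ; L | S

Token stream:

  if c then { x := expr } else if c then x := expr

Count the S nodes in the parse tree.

3

[S [U if c then [M { [L [S [M x := expr]]] }] else [U if c then [S [M x := expr]]]]]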